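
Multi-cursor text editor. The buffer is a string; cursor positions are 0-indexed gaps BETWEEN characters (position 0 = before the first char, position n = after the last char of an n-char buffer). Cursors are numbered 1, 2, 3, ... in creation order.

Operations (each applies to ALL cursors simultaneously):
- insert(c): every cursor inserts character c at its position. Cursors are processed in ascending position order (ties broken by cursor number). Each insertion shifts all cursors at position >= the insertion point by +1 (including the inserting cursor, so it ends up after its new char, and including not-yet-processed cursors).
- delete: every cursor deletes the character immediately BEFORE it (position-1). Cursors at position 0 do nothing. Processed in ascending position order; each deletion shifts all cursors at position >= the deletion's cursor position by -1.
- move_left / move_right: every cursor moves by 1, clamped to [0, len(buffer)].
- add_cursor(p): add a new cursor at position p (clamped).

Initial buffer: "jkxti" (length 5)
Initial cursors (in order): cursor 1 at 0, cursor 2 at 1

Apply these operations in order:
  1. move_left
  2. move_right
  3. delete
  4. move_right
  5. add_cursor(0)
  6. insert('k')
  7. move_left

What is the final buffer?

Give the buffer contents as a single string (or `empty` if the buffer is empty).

After op 1 (move_left): buffer="jkxti" (len 5), cursors c1@0 c2@0, authorship .....
After op 2 (move_right): buffer="jkxti" (len 5), cursors c1@1 c2@1, authorship .....
After op 3 (delete): buffer="kxti" (len 4), cursors c1@0 c2@0, authorship ....
After op 4 (move_right): buffer="kxti" (len 4), cursors c1@1 c2@1, authorship ....
After op 5 (add_cursor(0)): buffer="kxti" (len 4), cursors c3@0 c1@1 c2@1, authorship ....
After op 6 (insert('k')): buffer="kkkkxti" (len 7), cursors c3@1 c1@4 c2@4, authorship 3.12...
After op 7 (move_left): buffer="kkkkxti" (len 7), cursors c3@0 c1@3 c2@3, authorship 3.12...

Answer: kkkkxti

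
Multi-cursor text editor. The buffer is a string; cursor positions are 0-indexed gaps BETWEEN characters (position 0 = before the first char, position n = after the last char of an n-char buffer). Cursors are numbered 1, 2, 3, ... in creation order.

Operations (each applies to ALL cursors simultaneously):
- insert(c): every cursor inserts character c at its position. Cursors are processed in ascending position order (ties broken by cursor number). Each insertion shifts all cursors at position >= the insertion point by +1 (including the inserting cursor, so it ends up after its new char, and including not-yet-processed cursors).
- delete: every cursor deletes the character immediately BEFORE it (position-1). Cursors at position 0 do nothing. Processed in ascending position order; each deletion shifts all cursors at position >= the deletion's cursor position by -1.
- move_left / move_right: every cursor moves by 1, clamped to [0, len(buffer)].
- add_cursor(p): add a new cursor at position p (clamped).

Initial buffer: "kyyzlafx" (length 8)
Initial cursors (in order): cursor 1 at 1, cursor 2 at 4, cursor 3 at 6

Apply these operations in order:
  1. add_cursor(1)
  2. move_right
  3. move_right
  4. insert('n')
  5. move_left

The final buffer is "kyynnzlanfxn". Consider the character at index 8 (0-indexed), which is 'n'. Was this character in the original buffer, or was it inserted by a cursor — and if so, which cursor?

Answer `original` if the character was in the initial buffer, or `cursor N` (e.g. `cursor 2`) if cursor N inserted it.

Answer: cursor 2

Derivation:
After op 1 (add_cursor(1)): buffer="kyyzlafx" (len 8), cursors c1@1 c4@1 c2@4 c3@6, authorship ........
After op 2 (move_right): buffer="kyyzlafx" (len 8), cursors c1@2 c4@2 c2@5 c3@7, authorship ........
After op 3 (move_right): buffer="kyyzlafx" (len 8), cursors c1@3 c4@3 c2@6 c3@8, authorship ........
After op 4 (insert('n')): buffer="kyynnzlanfxn" (len 12), cursors c1@5 c4@5 c2@9 c3@12, authorship ...14...2..3
After op 5 (move_left): buffer="kyynnzlanfxn" (len 12), cursors c1@4 c4@4 c2@8 c3@11, authorship ...14...2..3
Authorship (.=original, N=cursor N): . . . 1 4 . . . 2 . . 3
Index 8: author = 2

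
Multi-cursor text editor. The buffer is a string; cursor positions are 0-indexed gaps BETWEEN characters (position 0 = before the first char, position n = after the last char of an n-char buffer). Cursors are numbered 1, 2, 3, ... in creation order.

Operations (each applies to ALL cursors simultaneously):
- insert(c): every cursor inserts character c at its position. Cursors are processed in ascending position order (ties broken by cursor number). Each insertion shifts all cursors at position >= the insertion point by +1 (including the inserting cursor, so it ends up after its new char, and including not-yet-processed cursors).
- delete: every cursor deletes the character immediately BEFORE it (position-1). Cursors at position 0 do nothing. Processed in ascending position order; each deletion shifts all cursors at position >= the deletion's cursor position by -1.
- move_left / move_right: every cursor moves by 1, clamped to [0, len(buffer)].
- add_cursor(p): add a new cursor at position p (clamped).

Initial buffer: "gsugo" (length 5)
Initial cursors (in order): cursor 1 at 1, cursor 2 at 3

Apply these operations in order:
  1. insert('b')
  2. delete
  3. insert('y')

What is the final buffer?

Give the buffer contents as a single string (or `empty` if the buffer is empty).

Answer: gysuygo

Derivation:
After op 1 (insert('b')): buffer="gbsubgo" (len 7), cursors c1@2 c2@5, authorship .1..2..
After op 2 (delete): buffer="gsugo" (len 5), cursors c1@1 c2@3, authorship .....
After op 3 (insert('y')): buffer="gysuygo" (len 7), cursors c1@2 c2@5, authorship .1..2..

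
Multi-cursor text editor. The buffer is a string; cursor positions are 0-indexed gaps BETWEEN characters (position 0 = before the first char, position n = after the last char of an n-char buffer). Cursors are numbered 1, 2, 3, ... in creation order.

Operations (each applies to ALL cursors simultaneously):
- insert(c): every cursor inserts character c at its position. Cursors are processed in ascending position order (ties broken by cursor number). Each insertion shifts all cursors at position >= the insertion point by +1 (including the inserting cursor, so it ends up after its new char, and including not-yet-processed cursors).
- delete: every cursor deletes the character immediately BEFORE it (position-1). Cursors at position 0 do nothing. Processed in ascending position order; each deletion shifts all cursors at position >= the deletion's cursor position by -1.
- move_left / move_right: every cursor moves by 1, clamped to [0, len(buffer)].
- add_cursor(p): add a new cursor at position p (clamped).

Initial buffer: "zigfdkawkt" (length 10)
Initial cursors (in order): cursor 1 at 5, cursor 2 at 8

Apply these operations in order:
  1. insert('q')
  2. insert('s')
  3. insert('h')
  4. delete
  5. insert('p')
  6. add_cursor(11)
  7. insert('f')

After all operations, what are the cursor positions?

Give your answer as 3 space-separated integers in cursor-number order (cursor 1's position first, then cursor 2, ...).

After op 1 (insert('q')): buffer="zigfdqkawqkt" (len 12), cursors c1@6 c2@10, authorship .....1...2..
After op 2 (insert('s')): buffer="zigfdqskawqskt" (len 14), cursors c1@7 c2@12, authorship .....11...22..
After op 3 (insert('h')): buffer="zigfdqshkawqshkt" (len 16), cursors c1@8 c2@14, authorship .....111...222..
After op 4 (delete): buffer="zigfdqskawqskt" (len 14), cursors c1@7 c2@12, authorship .....11...22..
After op 5 (insert('p')): buffer="zigfdqspkawqspkt" (len 16), cursors c1@8 c2@14, authorship .....111...222..
After op 6 (add_cursor(11)): buffer="zigfdqspkawqspkt" (len 16), cursors c1@8 c3@11 c2@14, authorship .....111...222..
After op 7 (insert('f')): buffer="zigfdqspfkawfqspfkt" (len 19), cursors c1@9 c3@13 c2@17, authorship .....1111...32222..

Answer: 9 17 13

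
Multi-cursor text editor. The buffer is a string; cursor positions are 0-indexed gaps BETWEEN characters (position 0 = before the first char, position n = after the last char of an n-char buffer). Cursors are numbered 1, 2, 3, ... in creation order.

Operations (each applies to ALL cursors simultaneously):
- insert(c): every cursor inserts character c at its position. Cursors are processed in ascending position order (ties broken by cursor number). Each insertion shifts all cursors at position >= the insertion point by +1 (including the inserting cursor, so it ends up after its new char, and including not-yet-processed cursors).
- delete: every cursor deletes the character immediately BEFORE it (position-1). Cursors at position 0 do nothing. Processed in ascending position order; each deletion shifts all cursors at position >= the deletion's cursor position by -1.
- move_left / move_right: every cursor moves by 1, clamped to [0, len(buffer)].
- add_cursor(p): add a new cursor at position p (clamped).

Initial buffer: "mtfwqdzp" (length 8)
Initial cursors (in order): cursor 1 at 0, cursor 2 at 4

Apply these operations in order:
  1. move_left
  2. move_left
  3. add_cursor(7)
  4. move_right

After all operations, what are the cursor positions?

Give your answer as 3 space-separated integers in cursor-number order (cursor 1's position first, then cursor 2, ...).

Answer: 1 3 8

Derivation:
After op 1 (move_left): buffer="mtfwqdzp" (len 8), cursors c1@0 c2@3, authorship ........
After op 2 (move_left): buffer="mtfwqdzp" (len 8), cursors c1@0 c2@2, authorship ........
After op 3 (add_cursor(7)): buffer="mtfwqdzp" (len 8), cursors c1@0 c2@2 c3@7, authorship ........
After op 4 (move_right): buffer="mtfwqdzp" (len 8), cursors c1@1 c2@3 c3@8, authorship ........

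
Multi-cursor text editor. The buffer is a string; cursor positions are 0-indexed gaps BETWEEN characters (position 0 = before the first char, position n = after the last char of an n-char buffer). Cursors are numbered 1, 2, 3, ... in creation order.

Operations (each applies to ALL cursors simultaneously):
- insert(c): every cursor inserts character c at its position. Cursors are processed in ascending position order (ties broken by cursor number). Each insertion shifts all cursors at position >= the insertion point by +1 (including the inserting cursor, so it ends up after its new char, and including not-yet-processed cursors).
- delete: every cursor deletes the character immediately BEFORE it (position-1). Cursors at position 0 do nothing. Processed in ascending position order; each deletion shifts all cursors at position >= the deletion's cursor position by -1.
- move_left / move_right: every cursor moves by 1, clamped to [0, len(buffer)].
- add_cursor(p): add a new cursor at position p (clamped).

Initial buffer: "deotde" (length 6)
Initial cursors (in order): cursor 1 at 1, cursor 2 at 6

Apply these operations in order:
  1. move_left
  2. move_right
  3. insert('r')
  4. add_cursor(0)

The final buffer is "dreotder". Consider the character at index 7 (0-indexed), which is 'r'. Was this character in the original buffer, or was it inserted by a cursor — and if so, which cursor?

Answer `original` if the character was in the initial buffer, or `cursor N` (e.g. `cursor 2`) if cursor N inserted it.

Answer: cursor 2

Derivation:
After op 1 (move_left): buffer="deotde" (len 6), cursors c1@0 c2@5, authorship ......
After op 2 (move_right): buffer="deotde" (len 6), cursors c1@1 c2@6, authorship ......
After op 3 (insert('r')): buffer="dreotder" (len 8), cursors c1@2 c2@8, authorship .1.....2
After op 4 (add_cursor(0)): buffer="dreotder" (len 8), cursors c3@0 c1@2 c2@8, authorship .1.....2
Authorship (.=original, N=cursor N): . 1 . . . . . 2
Index 7: author = 2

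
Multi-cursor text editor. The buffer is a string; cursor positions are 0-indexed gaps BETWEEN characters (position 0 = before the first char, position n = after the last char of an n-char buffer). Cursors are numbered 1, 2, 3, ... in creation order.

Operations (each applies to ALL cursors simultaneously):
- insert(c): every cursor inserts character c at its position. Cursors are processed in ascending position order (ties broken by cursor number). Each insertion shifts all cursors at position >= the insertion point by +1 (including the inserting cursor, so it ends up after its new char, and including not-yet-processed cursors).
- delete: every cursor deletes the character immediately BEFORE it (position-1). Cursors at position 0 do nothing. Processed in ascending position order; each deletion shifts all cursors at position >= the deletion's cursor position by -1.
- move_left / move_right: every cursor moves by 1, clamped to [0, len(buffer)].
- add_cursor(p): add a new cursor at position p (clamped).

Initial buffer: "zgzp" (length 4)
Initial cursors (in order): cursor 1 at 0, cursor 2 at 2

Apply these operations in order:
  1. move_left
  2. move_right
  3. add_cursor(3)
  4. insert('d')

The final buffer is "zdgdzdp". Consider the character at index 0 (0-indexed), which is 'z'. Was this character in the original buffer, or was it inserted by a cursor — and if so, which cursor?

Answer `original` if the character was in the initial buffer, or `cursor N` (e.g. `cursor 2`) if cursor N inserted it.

After op 1 (move_left): buffer="zgzp" (len 4), cursors c1@0 c2@1, authorship ....
After op 2 (move_right): buffer="zgzp" (len 4), cursors c1@1 c2@2, authorship ....
After op 3 (add_cursor(3)): buffer="zgzp" (len 4), cursors c1@1 c2@2 c3@3, authorship ....
After op 4 (insert('d')): buffer="zdgdzdp" (len 7), cursors c1@2 c2@4 c3@6, authorship .1.2.3.
Authorship (.=original, N=cursor N): . 1 . 2 . 3 .
Index 0: author = original

Answer: original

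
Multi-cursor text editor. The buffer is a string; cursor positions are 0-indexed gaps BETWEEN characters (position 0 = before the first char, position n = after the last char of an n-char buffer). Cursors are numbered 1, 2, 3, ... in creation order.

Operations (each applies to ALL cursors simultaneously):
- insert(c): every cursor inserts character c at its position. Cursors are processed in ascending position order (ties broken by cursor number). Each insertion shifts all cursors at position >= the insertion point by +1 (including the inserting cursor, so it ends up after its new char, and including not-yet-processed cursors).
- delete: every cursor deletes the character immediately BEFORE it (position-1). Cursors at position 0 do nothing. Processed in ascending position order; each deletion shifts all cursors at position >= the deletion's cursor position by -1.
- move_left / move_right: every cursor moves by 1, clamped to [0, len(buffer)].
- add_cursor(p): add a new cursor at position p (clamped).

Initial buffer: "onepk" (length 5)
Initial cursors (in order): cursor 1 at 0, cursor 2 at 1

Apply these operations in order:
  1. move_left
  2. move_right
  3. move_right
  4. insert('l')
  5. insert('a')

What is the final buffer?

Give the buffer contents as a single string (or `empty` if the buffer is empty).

Answer: onllaaepk

Derivation:
After op 1 (move_left): buffer="onepk" (len 5), cursors c1@0 c2@0, authorship .....
After op 2 (move_right): buffer="onepk" (len 5), cursors c1@1 c2@1, authorship .....
After op 3 (move_right): buffer="onepk" (len 5), cursors c1@2 c2@2, authorship .....
After op 4 (insert('l')): buffer="onllepk" (len 7), cursors c1@4 c2@4, authorship ..12...
After op 5 (insert('a')): buffer="onllaaepk" (len 9), cursors c1@6 c2@6, authorship ..1212...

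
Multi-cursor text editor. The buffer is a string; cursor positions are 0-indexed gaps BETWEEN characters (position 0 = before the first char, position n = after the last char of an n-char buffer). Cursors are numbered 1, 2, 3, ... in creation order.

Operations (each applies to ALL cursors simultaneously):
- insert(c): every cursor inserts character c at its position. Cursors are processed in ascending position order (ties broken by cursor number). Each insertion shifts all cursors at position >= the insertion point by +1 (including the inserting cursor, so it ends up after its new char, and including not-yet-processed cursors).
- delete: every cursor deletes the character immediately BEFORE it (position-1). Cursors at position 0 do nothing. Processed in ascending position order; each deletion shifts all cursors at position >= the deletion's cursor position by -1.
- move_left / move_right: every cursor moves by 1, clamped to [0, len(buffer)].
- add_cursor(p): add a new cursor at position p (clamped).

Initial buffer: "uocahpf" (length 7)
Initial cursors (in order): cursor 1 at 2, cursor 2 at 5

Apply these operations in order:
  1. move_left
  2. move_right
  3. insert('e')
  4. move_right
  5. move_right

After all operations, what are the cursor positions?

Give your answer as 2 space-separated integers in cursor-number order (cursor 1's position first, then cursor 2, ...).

Answer: 5 9

Derivation:
After op 1 (move_left): buffer="uocahpf" (len 7), cursors c1@1 c2@4, authorship .......
After op 2 (move_right): buffer="uocahpf" (len 7), cursors c1@2 c2@5, authorship .......
After op 3 (insert('e')): buffer="uoecahepf" (len 9), cursors c1@3 c2@7, authorship ..1...2..
After op 4 (move_right): buffer="uoecahepf" (len 9), cursors c1@4 c2@8, authorship ..1...2..
After op 5 (move_right): buffer="uoecahepf" (len 9), cursors c1@5 c2@9, authorship ..1...2..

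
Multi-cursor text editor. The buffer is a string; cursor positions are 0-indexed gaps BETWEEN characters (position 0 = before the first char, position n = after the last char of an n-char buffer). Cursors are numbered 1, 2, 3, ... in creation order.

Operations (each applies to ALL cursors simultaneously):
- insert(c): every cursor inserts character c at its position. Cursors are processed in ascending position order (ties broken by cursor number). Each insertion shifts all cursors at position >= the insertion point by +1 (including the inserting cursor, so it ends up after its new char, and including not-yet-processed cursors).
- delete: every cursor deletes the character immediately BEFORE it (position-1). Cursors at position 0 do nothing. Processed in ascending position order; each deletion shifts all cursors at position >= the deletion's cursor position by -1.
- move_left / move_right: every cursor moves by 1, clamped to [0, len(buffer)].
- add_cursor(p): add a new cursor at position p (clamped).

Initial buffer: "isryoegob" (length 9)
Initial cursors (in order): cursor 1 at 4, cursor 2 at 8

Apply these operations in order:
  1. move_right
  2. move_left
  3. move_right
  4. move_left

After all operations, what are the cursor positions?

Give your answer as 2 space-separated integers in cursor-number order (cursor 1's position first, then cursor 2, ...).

After op 1 (move_right): buffer="isryoegob" (len 9), cursors c1@5 c2@9, authorship .........
After op 2 (move_left): buffer="isryoegob" (len 9), cursors c1@4 c2@8, authorship .........
After op 3 (move_right): buffer="isryoegob" (len 9), cursors c1@5 c2@9, authorship .........
After op 4 (move_left): buffer="isryoegob" (len 9), cursors c1@4 c2@8, authorship .........

Answer: 4 8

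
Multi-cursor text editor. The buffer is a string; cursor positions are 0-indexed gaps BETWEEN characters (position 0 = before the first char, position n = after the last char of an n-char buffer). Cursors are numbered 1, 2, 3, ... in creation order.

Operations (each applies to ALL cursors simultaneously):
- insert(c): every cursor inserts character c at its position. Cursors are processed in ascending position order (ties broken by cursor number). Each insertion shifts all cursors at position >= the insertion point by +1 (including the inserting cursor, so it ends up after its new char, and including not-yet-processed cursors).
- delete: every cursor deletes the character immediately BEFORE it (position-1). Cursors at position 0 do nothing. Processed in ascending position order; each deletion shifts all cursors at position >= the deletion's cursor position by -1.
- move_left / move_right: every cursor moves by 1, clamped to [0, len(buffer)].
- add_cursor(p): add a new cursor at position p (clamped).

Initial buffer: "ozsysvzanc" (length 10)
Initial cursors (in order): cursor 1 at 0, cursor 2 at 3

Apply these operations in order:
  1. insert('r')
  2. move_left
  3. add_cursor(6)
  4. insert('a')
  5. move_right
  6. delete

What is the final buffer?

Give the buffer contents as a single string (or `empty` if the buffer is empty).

Answer: aozsayavzanc

Derivation:
After op 1 (insert('r')): buffer="rozsrysvzanc" (len 12), cursors c1@1 c2@5, authorship 1...2.......
After op 2 (move_left): buffer="rozsrysvzanc" (len 12), cursors c1@0 c2@4, authorship 1...2.......
After op 3 (add_cursor(6)): buffer="rozsrysvzanc" (len 12), cursors c1@0 c2@4 c3@6, authorship 1...2.......
After op 4 (insert('a')): buffer="arozsaryasvzanc" (len 15), cursors c1@1 c2@6 c3@9, authorship 11...22.3......
After op 5 (move_right): buffer="arozsaryasvzanc" (len 15), cursors c1@2 c2@7 c3@10, authorship 11...22.3......
After op 6 (delete): buffer="aozsayavzanc" (len 12), cursors c1@1 c2@5 c3@7, authorship 1...2.3.....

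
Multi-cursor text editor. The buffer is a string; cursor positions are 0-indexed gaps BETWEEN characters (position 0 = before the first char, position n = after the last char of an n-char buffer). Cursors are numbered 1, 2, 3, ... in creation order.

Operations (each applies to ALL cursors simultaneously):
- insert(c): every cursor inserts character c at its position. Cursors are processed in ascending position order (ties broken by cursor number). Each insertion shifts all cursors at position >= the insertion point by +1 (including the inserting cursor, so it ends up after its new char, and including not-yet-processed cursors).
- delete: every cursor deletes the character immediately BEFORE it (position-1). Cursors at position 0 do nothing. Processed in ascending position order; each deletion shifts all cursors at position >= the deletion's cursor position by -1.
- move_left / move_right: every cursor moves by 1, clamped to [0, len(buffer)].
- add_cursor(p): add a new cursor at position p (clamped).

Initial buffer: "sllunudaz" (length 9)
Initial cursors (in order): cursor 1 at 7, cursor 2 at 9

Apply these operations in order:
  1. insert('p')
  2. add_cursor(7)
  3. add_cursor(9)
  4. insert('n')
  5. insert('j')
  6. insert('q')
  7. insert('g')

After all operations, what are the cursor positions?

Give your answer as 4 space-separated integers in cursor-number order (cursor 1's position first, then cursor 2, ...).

Answer: 16 27 11 21

Derivation:
After op 1 (insert('p')): buffer="sllunudpazp" (len 11), cursors c1@8 c2@11, authorship .......1..2
After op 2 (add_cursor(7)): buffer="sllunudpazp" (len 11), cursors c3@7 c1@8 c2@11, authorship .......1..2
After op 3 (add_cursor(9)): buffer="sllunudpazp" (len 11), cursors c3@7 c1@8 c4@9 c2@11, authorship .......1..2
After op 4 (insert('n')): buffer="sllunudnpnanzpn" (len 15), cursors c3@8 c1@10 c4@12 c2@15, authorship .......311.4.22
After op 5 (insert('j')): buffer="sllunudnjpnjanjzpnj" (len 19), cursors c3@9 c1@12 c4@15 c2@19, authorship .......33111.44.222
After op 6 (insert('q')): buffer="sllunudnjqpnjqanjqzpnjq" (len 23), cursors c3@10 c1@14 c4@18 c2@23, authorship .......3331111.444.2222
After op 7 (insert('g')): buffer="sllunudnjqgpnjqganjqgzpnjqg" (len 27), cursors c3@11 c1@16 c4@21 c2@27, authorship .......333311111.4444.22222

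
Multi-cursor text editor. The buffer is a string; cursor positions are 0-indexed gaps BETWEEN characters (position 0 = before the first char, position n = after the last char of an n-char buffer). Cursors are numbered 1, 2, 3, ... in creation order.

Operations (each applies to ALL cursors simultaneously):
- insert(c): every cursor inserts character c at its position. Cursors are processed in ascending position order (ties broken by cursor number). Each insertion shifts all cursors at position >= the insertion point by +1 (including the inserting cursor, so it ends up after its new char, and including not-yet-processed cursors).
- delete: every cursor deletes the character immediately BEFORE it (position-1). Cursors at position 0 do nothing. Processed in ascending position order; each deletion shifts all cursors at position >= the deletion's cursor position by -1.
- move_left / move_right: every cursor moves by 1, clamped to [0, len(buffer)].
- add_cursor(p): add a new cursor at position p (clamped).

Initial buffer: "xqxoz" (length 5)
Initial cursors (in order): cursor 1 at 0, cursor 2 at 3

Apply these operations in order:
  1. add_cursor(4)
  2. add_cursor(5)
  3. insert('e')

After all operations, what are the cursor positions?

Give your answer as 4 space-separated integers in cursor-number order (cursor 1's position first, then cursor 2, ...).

Answer: 1 5 7 9

Derivation:
After op 1 (add_cursor(4)): buffer="xqxoz" (len 5), cursors c1@0 c2@3 c3@4, authorship .....
After op 2 (add_cursor(5)): buffer="xqxoz" (len 5), cursors c1@0 c2@3 c3@4 c4@5, authorship .....
After op 3 (insert('e')): buffer="exqxeoeze" (len 9), cursors c1@1 c2@5 c3@7 c4@9, authorship 1...2.3.4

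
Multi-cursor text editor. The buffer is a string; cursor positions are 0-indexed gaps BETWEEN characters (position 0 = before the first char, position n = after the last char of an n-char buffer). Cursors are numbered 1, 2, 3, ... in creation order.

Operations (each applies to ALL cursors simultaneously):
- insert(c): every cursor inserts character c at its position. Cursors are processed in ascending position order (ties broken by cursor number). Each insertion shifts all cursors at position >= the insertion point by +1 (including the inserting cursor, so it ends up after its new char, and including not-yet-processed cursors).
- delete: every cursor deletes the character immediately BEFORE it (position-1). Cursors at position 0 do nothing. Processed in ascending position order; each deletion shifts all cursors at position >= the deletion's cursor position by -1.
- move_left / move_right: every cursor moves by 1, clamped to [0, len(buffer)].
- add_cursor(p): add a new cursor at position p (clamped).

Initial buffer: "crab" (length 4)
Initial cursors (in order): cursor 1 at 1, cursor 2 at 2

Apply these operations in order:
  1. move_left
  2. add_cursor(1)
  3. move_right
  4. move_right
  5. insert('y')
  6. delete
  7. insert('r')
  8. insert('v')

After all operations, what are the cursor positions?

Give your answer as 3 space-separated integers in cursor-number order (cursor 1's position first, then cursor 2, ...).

After op 1 (move_left): buffer="crab" (len 4), cursors c1@0 c2@1, authorship ....
After op 2 (add_cursor(1)): buffer="crab" (len 4), cursors c1@0 c2@1 c3@1, authorship ....
After op 3 (move_right): buffer="crab" (len 4), cursors c1@1 c2@2 c3@2, authorship ....
After op 4 (move_right): buffer="crab" (len 4), cursors c1@2 c2@3 c3@3, authorship ....
After op 5 (insert('y')): buffer="cryayyb" (len 7), cursors c1@3 c2@6 c3@6, authorship ..1.23.
After op 6 (delete): buffer="crab" (len 4), cursors c1@2 c2@3 c3@3, authorship ....
After op 7 (insert('r')): buffer="crrarrb" (len 7), cursors c1@3 c2@6 c3@6, authorship ..1.23.
After op 8 (insert('v')): buffer="crrvarrvvb" (len 10), cursors c1@4 c2@9 c3@9, authorship ..11.2323.

Answer: 4 9 9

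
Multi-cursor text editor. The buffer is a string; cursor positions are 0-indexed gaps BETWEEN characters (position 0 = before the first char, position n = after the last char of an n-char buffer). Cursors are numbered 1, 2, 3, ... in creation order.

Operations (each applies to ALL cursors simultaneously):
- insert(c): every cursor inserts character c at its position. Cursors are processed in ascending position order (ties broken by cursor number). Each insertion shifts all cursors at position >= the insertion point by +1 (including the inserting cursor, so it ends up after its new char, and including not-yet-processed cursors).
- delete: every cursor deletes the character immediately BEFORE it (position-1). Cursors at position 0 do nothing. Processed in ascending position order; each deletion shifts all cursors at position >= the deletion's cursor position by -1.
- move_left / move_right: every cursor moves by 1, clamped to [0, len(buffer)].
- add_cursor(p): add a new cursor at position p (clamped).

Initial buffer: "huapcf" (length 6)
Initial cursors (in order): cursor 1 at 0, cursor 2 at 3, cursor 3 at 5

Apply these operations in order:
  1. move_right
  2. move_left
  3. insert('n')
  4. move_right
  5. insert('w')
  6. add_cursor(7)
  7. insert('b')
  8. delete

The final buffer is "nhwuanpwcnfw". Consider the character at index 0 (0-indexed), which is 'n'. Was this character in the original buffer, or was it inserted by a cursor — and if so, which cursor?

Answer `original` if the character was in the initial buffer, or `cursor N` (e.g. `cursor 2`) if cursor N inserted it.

Answer: cursor 1

Derivation:
After op 1 (move_right): buffer="huapcf" (len 6), cursors c1@1 c2@4 c3@6, authorship ......
After op 2 (move_left): buffer="huapcf" (len 6), cursors c1@0 c2@3 c3@5, authorship ......
After op 3 (insert('n')): buffer="nhuanpcnf" (len 9), cursors c1@1 c2@5 c3@8, authorship 1...2..3.
After op 4 (move_right): buffer="nhuanpcnf" (len 9), cursors c1@2 c2@6 c3@9, authorship 1...2..3.
After op 5 (insert('w')): buffer="nhwuanpwcnfw" (len 12), cursors c1@3 c2@8 c3@12, authorship 1.1..2.2.3.3
After op 6 (add_cursor(7)): buffer="nhwuanpwcnfw" (len 12), cursors c1@3 c4@7 c2@8 c3@12, authorship 1.1..2.2.3.3
After op 7 (insert('b')): buffer="nhwbuanpbwbcnfwb" (len 16), cursors c1@4 c4@9 c2@11 c3@16, authorship 1.11..2.422.3.33
After op 8 (delete): buffer="nhwuanpwcnfw" (len 12), cursors c1@3 c4@7 c2@8 c3@12, authorship 1.1..2.2.3.3
Authorship (.=original, N=cursor N): 1 . 1 . . 2 . 2 . 3 . 3
Index 0: author = 1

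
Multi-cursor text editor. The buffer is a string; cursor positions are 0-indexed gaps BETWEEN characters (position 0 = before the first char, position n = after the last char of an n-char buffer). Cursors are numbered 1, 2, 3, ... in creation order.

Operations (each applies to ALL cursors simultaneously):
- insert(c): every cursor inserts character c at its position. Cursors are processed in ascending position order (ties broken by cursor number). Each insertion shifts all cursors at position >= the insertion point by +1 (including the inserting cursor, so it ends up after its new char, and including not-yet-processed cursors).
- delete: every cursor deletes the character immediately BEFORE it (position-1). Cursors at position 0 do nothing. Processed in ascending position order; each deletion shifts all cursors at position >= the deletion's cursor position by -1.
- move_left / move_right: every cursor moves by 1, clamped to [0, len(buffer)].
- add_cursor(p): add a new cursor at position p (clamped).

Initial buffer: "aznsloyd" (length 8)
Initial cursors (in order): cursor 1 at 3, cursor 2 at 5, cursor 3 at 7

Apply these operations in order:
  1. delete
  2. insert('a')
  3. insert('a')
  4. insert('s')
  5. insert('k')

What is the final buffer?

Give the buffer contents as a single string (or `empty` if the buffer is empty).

Answer: azaasksaaskoaaskd

Derivation:
After op 1 (delete): buffer="azsod" (len 5), cursors c1@2 c2@3 c3@4, authorship .....
After op 2 (insert('a')): buffer="azasaoad" (len 8), cursors c1@3 c2@5 c3@7, authorship ..1.2.3.
After op 3 (insert('a')): buffer="azaasaaoaad" (len 11), cursors c1@4 c2@7 c3@10, authorship ..11.22.33.
After op 4 (insert('s')): buffer="azaassaasoaasd" (len 14), cursors c1@5 c2@9 c3@13, authorship ..111.222.333.
After op 5 (insert('k')): buffer="azaasksaaskoaaskd" (len 17), cursors c1@6 c2@11 c3@16, authorship ..1111.2222.3333.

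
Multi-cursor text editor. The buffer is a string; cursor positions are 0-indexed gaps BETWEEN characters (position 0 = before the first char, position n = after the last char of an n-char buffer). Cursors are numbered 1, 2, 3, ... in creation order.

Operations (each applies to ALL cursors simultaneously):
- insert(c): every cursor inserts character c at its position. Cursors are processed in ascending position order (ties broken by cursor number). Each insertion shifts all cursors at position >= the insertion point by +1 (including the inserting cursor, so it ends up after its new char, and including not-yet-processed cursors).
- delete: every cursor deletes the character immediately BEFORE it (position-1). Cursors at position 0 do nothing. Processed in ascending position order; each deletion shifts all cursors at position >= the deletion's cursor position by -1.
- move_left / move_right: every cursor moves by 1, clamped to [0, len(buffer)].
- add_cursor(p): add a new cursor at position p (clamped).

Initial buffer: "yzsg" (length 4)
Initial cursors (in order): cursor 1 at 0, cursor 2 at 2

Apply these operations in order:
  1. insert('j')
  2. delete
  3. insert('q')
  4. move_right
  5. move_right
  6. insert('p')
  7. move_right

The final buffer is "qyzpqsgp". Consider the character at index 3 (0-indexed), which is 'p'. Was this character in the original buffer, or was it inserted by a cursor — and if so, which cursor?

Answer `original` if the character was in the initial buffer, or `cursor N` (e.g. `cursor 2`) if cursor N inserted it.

Answer: cursor 1

Derivation:
After op 1 (insert('j')): buffer="jyzjsg" (len 6), cursors c1@1 c2@4, authorship 1..2..
After op 2 (delete): buffer="yzsg" (len 4), cursors c1@0 c2@2, authorship ....
After op 3 (insert('q')): buffer="qyzqsg" (len 6), cursors c1@1 c2@4, authorship 1..2..
After op 4 (move_right): buffer="qyzqsg" (len 6), cursors c1@2 c2@5, authorship 1..2..
After op 5 (move_right): buffer="qyzqsg" (len 6), cursors c1@3 c2@6, authorship 1..2..
After op 6 (insert('p')): buffer="qyzpqsgp" (len 8), cursors c1@4 c2@8, authorship 1..12..2
After op 7 (move_right): buffer="qyzpqsgp" (len 8), cursors c1@5 c2@8, authorship 1..12..2
Authorship (.=original, N=cursor N): 1 . . 1 2 . . 2
Index 3: author = 1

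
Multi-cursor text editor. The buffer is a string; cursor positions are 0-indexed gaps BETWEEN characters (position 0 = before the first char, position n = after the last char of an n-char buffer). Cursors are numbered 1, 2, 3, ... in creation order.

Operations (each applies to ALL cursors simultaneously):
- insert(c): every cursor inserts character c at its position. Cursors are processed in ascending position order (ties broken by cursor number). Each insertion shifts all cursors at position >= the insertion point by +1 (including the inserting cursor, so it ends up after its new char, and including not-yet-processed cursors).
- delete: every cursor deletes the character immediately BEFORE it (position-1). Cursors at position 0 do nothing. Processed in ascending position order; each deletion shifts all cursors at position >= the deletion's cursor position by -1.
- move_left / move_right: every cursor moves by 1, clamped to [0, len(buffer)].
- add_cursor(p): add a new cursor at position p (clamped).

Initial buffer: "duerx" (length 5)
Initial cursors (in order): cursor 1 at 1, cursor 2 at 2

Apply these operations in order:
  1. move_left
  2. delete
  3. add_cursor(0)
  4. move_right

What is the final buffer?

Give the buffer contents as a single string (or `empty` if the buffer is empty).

After op 1 (move_left): buffer="duerx" (len 5), cursors c1@0 c2@1, authorship .....
After op 2 (delete): buffer="uerx" (len 4), cursors c1@0 c2@0, authorship ....
After op 3 (add_cursor(0)): buffer="uerx" (len 4), cursors c1@0 c2@0 c3@0, authorship ....
After op 4 (move_right): buffer="uerx" (len 4), cursors c1@1 c2@1 c3@1, authorship ....

Answer: uerx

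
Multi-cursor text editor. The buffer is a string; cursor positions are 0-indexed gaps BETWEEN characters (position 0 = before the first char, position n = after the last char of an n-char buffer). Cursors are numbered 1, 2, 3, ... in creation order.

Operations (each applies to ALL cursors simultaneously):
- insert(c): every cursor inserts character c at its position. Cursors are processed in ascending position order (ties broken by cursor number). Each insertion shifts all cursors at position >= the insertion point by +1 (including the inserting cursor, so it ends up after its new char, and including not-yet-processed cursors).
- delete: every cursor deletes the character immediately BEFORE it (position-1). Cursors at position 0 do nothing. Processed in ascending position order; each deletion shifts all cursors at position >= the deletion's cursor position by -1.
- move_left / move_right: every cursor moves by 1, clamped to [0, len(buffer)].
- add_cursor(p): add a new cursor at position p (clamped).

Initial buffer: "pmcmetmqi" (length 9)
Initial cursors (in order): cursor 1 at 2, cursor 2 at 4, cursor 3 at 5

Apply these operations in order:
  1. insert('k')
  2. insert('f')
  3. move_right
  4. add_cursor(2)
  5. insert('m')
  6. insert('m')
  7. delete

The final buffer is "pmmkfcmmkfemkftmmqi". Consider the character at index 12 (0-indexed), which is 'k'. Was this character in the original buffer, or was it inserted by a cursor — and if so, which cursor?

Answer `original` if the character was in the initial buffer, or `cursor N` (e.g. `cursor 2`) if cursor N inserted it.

Answer: cursor 3

Derivation:
After op 1 (insert('k')): buffer="pmkcmkektmqi" (len 12), cursors c1@3 c2@6 c3@8, authorship ..1..2.3....
After op 2 (insert('f')): buffer="pmkfcmkfekftmqi" (len 15), cursors c1@4 c2@8 c3@11, authorship ..11..22.33....
After op 3 (move_right): buffer="pmkfcmkfekftmqi" (len 15), cursors c1@5 c2@9 c3@12, authorship ..11..22.33....
After op 4 (add_cursor(2)): buffer="pmkfcmkfekftmqi" (len 15), cursors c4@2 c1@5 c2@9 c3@12, authorship ..11..22.33....
After op 5 (insert('m')): buffer="pmmkfcmmkfemkftmmqi" (len 19), cursors c4@3 c1@7 c2@12 c3@16, authorship ..411.1.22.233.3...
After op 6 (insert('m')): buffer="pmmmkfcmmmkfemmkftmmmqi" (len 23), cursors c4@4 c1@9 c2@15 c3@20, authorship ..4411.11.22.2233.33...
After op 7 (delete): buffer="pmmkfcmmkfemkftmmqi" (len 19), cursors c4@3 c1@7 c2@12 c3@16, authorship ..411.1.22.233.3...
Authorship (.=original, N=cursor N): . . 4 1 1 . 1 . 2 2 . 2 3 3 . 3 . . .
Index 12: author = 3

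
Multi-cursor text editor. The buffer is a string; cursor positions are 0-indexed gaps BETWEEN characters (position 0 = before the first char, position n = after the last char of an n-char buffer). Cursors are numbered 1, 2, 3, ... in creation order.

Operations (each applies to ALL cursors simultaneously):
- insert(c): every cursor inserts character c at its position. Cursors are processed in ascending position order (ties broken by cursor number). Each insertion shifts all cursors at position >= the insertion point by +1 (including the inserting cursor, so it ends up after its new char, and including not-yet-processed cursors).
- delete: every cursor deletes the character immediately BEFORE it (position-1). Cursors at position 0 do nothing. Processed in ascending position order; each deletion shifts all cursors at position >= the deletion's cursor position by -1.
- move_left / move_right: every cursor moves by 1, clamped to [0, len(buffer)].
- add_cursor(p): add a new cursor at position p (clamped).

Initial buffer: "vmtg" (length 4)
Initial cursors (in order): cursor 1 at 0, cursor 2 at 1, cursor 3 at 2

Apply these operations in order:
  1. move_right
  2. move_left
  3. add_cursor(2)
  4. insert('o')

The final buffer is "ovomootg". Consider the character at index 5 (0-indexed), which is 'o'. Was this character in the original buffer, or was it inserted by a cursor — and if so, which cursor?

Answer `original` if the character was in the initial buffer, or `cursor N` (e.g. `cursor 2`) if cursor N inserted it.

After op 1 (move_right): buffer="vmtg" (len 4), cursors c1@1 c2@2 c3@3, authorship ....
After op 2 (move_left): buffer="vmtg" (len 4), cursors c1@0 c2@1 c3@2, authorship ....
After op 3 (add_cursor(2)): buffer="vmtg" (len 4), cursors c1@0 c2@1 c3@2 c4@2, authorship ....
After op 4 (insert('o')): buffer="ovomootg" (len 8), cursors c1@1 c2@3 c3@6 c4@6, authorship 1.2.34..
Authorship (.=original, N=cursor N): 1 . 2 . 3 4 . .
Index 5: author = 4

Answer: cursor 4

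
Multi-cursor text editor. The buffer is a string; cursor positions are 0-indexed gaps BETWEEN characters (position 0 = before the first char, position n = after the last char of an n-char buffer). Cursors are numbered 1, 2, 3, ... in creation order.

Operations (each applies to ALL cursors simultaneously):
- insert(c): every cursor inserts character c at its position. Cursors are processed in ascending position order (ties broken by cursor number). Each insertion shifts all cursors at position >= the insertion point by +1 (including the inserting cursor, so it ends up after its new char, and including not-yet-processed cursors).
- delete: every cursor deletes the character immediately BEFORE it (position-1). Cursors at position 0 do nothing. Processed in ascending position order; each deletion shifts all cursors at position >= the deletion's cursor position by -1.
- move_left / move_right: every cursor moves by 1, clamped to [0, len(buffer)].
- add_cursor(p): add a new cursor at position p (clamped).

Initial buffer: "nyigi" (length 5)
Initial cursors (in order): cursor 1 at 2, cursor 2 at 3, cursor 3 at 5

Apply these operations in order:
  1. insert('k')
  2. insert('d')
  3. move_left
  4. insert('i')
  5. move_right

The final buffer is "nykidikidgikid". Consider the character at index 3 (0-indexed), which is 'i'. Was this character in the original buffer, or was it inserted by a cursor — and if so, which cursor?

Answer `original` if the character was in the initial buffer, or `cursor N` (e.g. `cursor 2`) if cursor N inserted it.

After op 1 (insert('k')): buffer="nykikgik" (len 8), cursors c1@3 c2@5 c3@8, authorship ..1.2..3
After op 2 (insert('d')): buffer="nykdikdgikd" (len 11), cursors c1@4 c2@7 c3@11, authorship ..11.22..33
After op 3 (move_left): buffer="nykdikdgikd" (len 11), cursors c1@3 c2@6 c3@10, authorship ..11.22..33
After op 4 (insert('i')): buffer="nykidikidgikid" (len 14), cursors c1@4 c2@8 c3@13, authorship ..111.222..333
After op 5 (move_right): buffer="nykidikidgikid" (len 14), cursors c1@5 c2@9 c3@14, authorship ..111.222..333
Authorship (.=original, N=cursor N): . . 1 1 1 . 2 2 2 . . 3 3 3
Index 3: author = 1

Answer: cursor 1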